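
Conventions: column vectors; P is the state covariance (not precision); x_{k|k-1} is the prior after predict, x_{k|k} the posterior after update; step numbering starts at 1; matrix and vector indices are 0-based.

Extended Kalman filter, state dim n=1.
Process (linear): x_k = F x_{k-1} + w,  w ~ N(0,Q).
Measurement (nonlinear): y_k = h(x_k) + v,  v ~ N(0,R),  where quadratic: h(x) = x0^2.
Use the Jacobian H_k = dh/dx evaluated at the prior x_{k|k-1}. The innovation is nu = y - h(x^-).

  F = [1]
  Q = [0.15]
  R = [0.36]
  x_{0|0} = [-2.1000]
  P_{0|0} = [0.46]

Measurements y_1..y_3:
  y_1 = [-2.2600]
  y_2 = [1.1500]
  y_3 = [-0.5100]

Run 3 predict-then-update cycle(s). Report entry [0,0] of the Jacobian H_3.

step 1: x^-=[-2.1000]  P^-=[0.6100]  H_jac=[-4.2000]  S=[11.1204]  K=[-0.2304]  nu=[-6.6700]  x^+=[-0.5633]  P^+=[0.0197]
step 2: x^-=[-0.5633]  P^-=[0.1697]  H_jac=[-1.1266]  S=[0.5755]  K=[-0.3323]  nu=[0.8327]  x^+=[-0.8400]  P^+=[0.1062]
step 3: x^-=[-0.8400]  P^-=[0.2562]  H_jac=[-1.6801]  S=[1.0831]  K=[-0.3974]  nu=[-1.2157]  x^+=[-0.3570]  P^+=[0.0851]

H_jac[0,0] = -1.6801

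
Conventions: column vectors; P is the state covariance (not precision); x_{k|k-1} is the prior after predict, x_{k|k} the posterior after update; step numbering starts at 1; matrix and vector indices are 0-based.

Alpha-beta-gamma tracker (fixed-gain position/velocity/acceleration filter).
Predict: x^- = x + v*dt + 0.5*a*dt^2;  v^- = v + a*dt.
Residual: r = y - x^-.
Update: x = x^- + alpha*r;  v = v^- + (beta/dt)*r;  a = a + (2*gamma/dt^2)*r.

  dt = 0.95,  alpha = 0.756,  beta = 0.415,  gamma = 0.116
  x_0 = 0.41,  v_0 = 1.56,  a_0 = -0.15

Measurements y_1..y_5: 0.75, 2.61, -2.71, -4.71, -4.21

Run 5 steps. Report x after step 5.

step 1: x_pred=1.8243  r=-1.0743  x^+=1.0121  v^+=0.9482  a^+=-0.4262
step 2: x_pred=1.7206  r=0.8894  x^+=2.3930  v^+=0.9319  a^+=-0.1975
step 3: x_pred=3.1891  r=-5.8991  x^+=-1.2706  v^+=-1.8328  a^+=-1.7140
step 4: x_pred=-3.7852  r=-0.9248  x^+=-4.4843  v^+=-3.8651  a^+=-1.9517
step 5: x_pred=-9.0369  r=4.8269  x^+=-5.3878  v^+=-3.6106  a^+=-0.7109

x_post = -5.3878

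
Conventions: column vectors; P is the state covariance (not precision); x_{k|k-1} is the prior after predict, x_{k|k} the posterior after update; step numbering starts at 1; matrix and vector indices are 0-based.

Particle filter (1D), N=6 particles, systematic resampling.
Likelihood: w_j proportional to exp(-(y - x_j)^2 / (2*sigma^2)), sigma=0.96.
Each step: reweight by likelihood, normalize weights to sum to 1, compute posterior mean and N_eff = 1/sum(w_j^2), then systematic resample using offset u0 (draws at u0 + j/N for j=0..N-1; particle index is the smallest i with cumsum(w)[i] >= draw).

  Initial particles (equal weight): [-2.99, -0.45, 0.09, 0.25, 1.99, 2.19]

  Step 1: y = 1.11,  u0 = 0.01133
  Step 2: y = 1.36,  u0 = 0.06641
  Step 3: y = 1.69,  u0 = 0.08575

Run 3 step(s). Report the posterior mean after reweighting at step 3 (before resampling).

step 1: w=[0.0000, 0.0992, 0.2111, 0.2486, 0.2439, 0.1972]  mean=0.9536  Neff=4.6604  idx=[1, 2, 3, 3, 4, 5]
step 2: w=[0.0544, 0.1342, 0.1650, 0.1650, 0.2596, 0.2216]  mean=1.0721  Neff=5.2089  idx=[1, 2, 3, 4, 4, 5]
step 3: w=[0.0678, 0.0883, 0.0883, 0.2590, 0.2590, 0.2375]  mean=1.6013  Neff=4.7439  idx=[1, 3, 3, 4, 4, 5]

post_mean = 1.6013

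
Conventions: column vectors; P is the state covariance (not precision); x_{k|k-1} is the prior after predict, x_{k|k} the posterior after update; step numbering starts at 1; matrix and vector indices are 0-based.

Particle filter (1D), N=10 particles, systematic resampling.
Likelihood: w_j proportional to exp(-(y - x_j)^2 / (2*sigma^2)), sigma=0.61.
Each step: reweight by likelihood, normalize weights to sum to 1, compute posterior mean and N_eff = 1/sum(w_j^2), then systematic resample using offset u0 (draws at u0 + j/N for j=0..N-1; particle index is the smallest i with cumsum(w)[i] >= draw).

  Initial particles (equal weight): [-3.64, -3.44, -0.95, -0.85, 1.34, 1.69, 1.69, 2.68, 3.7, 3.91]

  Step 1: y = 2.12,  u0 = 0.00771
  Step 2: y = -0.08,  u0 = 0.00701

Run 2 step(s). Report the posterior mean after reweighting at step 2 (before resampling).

step 1: w=[0.0000, 0.0000, 0.0000, 0.0000, 0.1632, 0.2882, 0.2882, 0.2425, 0.0129, 0.0050]  mean=1.9099  Neff=3.9720  idx=[4, 4, 5, 5, 5, 6, 6, 6, 7, 7]
step 2: w=[0.2994, 0.2994, 0.0668, 0.0668, 0.0668, 0.0668, 0.0668, 0.0668, 0.0002, 0.0002]  mean=1.4807  Neff=4.8518  idx=[0, 0, 0, 1, 1, 1, 2, 3, 5, 6]

post_mean = 1.4807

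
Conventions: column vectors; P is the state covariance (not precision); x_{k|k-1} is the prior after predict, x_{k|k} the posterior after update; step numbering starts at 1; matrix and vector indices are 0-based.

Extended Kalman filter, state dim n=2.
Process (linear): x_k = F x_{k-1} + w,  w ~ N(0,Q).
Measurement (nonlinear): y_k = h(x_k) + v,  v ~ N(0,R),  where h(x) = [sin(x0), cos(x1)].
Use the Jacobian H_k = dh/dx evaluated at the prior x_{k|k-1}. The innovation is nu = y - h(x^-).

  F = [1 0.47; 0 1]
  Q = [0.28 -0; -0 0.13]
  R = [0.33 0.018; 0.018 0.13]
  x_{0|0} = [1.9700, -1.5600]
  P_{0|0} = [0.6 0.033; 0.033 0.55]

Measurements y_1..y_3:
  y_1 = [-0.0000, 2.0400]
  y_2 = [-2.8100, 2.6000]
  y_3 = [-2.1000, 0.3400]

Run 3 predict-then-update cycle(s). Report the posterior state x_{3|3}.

x_post = [-1.3666, -0.8568]

step 1: x^-=[1.2368, -1.5600]  P^-=[1.0325 0.2915; 0.2915 0.6800]  H_jac=[0.3278 0.0000; 0.0000 0.9999]  S=[0.4410 0.1136; 0.1136 0.8099]  K=[0.7002 0.2617; 0.0005 0.8395]  nu=[-0.9447, 2.0292]  x^+=[1.1064, 0.1429]  P^+=[0.7192 0.0466; 0.0466 0.1091]
step 2: x^-=[1.1736, 0.1429]  P^-=[1.0672 0.0979; 0.0979 0.2391]  H_jac=[0.3869 0.0000; 0.0000 -0.1425]  S=[0.4897 0.0126; 0.0126 0.1349]  K=[0.8477 -0.1827; 0.0841 -0.2605]  nu=[-3.7321, 1.6102]  x^+=[-2.2845, -0.5902]  P^+=[0.7146 0.0596; 0.0596 0.2271]
step 3: x^-=[-2.5619, -0.5902]  P^-=[1.1008 0.1663; 0.1663 0.3571]  H_jac=[-0.8366 0.0000; 0.0000 0.5566]  S=[1.1005 -0.0594; -0.0594 0.2406]  K=[-0.8271 0.1804; -0.0829 0.8055]  nu=[-1.5522, -0.4908]  x^+=[-1.3666, -0.8568]  P^+=[0.3224 0.0154; 0.0154 0.1855]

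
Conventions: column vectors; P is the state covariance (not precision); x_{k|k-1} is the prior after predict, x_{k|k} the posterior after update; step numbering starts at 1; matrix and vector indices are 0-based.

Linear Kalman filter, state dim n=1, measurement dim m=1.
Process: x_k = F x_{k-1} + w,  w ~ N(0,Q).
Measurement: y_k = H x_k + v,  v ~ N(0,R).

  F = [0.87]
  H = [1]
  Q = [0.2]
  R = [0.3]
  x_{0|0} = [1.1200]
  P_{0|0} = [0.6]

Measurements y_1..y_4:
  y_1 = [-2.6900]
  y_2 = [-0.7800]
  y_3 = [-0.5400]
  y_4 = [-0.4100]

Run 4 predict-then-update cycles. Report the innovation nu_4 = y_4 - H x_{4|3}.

innov = [0.2109]

step 1: x^-=[0.9744]  P^-=[0.6541]  S=[0.9541]  K=[0.6856]  nu=[-3.6644]  x^+=[-1.5378]  P^+=[0.2057]
step 2: x^-=[-1.3379]  P^-=[0.3557]  S=[0.6557]  K=[0.5425]  nu=[0.5579]  x^+=[-1.0353]  P^+=[0.1627]
step 3: x^-=[-0.9007]  P^-=[0.3232]  S=[0.6232]  K=[0.5186]  nu=[0.3607]  x^+=[-0.7136]  P^+=[0.1556]
step 4: x^-=[-0.6209]  P^-=[0.3178]  S=[0.6178]  K=[0.5144]  nu=[0.2109]  x^+=[-0.5124]  P^+=[0.1543]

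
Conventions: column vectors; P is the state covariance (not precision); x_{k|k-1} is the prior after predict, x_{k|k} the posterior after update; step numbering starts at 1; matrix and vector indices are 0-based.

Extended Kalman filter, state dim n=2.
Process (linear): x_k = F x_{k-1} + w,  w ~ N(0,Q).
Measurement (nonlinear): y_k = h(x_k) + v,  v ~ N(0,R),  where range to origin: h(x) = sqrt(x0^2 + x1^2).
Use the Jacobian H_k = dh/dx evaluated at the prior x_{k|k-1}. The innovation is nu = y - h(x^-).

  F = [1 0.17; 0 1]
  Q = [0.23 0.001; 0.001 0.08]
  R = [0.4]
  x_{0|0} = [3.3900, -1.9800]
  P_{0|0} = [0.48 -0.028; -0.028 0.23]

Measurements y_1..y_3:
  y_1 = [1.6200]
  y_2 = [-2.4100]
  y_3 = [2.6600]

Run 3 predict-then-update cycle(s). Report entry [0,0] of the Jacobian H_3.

H_jac[0,0] = -0.6703

step 1: x^-=[3.0534, -1.9800]  P^-=[0.7071 0.0121; 0.0121 0.3100]  H_jac=[0.8390 -0.5441]  S=[0.9785]  K=[0.5996; -0.1620]  nu=[-2.0192]  x^+=[1.8427, -1.6529]  P^+=[0.3553 0.1071; 0.1071 0.2843]
step 2: x^-=[1.5617, -1.6529]  P^-=[0.6300 0.1565; 0.1565 0.3643]  H_jac=[0.6868 -0.7269]  S=[0.7334]  K=[0.4348; -0.2146]  nu=[-4.6840]  x^+=[-0.4751, -0.6479]  P^+=[0.4913 0.2249; 0.2249 0.3306]
step 3: x^-=[-0.5852, -0.6479]  P^-=[0.8073 0.2821; 0.2821 0.4106]  H_jac=[-0.6703 -0.7421]  S=[1.2695]  K=[-0.5912; -0.3890]  nu=[1.7869]  x^+=[-1.6416, -1.3430]  P^+=[0.3637 -0.0098; -0.0098 0.2185]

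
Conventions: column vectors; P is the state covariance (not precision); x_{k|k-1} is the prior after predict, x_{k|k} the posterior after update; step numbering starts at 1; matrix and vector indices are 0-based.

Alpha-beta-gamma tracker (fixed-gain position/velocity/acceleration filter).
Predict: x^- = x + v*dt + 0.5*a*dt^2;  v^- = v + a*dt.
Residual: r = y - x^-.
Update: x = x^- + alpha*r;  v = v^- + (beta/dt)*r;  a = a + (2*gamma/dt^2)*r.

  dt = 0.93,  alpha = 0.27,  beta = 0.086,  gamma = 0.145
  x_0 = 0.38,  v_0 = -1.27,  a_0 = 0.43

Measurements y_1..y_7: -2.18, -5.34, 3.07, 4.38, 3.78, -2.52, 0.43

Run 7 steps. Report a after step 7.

step 1: x_pred=-0.6151  r=-1.5649  x^+=-1.0377  v^+=-1.0148  a^+=-0.0947
step 2: x_pred=-2.0224  r=-3.3176  x^+=-2.9181  v^+=-1.4097  a^+=-1.2071
step 3: x_pred=-4.7511  r=7.8211  x^+=-2.6394  v^+=-1.8090  a^+=1.4153
step 4: x_pred=-3.7097  r=8.0897  x^+=-1.5255  v^+=0.2553  a^+=4.1278
step 5: x_pred=0.4970  r=3.2830  x^+=1.3834  v^+=4.3978  a^+=5.2286
step 6: x_pred=7.7345  r=-10.2545  x^+=4.9658  v^+=8.3121  a^+=1.7903
step 7: x_pred=13.4702  r=-13.0402  x^+=9.9494  v^+=8.7712  a^+=-2.5821

a_post = -2.5821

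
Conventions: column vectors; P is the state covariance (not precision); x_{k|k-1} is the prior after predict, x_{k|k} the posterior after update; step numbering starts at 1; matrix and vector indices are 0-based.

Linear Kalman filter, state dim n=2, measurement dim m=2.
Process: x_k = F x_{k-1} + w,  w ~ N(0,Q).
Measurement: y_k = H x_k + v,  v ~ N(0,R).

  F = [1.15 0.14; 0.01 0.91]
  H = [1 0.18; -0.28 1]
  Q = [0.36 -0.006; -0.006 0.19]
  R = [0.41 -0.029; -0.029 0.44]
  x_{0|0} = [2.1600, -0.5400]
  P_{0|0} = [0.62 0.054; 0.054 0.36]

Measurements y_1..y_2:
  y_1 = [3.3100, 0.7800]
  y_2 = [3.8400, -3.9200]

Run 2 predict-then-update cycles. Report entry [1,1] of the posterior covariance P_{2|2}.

step 1: x^-=[2.4084, -0.4698]  P^-=[1.2044 0.1036; 0.1036 0.4892]  S=[1.6675 -0.1798; -0.1798 0.9656]  K=[0.7218 -0.1075; 0.1697 0.5082]  nu=[0.9862, 1.9242]  x^+=[2.9133, 0.6754]  P^+=[0.2964 0.0147; 0.0147 0.2228]
step 2: x^-=[3.4449, 0.6437]  P^-=[0.7611 0.0412; 0.0412 0.3748]  S=[1.1981 -0.1355; -0.1355 0.8514]  K=[0.6300 -0.1016; 0.1415 0.4492]  nu=[0.2793, -3.5991]  x^+=[3.9866, -0.9335]  P^+=[0.2595 0.0097; 0.0097 0.1962]

P_post[1,1] = 0.1962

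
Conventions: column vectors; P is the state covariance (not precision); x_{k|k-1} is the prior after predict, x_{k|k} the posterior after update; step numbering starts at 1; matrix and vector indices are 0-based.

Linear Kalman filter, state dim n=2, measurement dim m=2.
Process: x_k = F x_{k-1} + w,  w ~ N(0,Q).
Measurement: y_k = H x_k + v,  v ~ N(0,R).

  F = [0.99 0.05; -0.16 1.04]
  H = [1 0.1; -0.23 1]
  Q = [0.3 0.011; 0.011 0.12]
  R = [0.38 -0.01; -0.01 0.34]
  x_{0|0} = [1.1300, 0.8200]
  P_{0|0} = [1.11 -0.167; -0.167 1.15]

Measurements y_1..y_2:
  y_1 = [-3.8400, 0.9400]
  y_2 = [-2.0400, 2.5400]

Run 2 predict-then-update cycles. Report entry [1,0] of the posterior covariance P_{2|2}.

P_post[1,0] = 0.0132

step 1: x^-=[1.1597, 0.6720]  P^-=[1.3743 -0.2756; -0.2756 1.4478]  S=[1.7136 -0.4506; -0.4506 1.9873]  K=[0.7525 -0.1271; 0.1314 0.7902]  nu=[-5.0669, 0.5347]  x^+=[-2.7209, 0.4286]  P^+=[0.2857 0.0150; 0.0150 0.2708]
step 2: x^-=[-2.6722, 0.8811]  P^-=[0.5822 -0.0049; -0.0049 0.4152]  S=[0.9654 -0.1072; -0.1072 0.7883]  K=[0.5920 -0.0956; 0.0981 0.5415]  nu=[0.5441, 1.0443]  x^+=[-2.4500, 1.5000]  P^+=[0.2246 0.0132; 0.0132 0.1862]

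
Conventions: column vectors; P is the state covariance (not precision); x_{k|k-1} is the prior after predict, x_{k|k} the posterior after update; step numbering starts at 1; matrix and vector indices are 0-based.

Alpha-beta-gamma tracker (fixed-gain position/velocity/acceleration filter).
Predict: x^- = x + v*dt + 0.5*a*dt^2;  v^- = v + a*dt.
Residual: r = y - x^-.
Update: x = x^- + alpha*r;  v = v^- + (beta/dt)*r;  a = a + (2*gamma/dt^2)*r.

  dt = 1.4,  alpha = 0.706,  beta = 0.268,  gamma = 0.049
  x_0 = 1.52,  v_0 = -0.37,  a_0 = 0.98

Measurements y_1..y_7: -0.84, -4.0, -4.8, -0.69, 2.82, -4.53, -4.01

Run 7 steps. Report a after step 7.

step 1: x_pred=1.9624  r=-2.8024  x^+=-0.0161  v^+=0.4655  a^+=0.8399
step 2: x_pred=1.4587  r=-5.4587  x^+=-2.3951  v^+=0.5964  a^+=0.5669
step 3: x_pred=-1.0045  r=-3.7955  x^+=-3.6841  v^+=0.6636  a^+=0.3772
step 4: x_pred=-2.3855  r=1.6955  x^+=-1.1885  v^+=1.5162  a^+=0.4619
step 5: x_pred=1.3869  r=1.4331  x^+=2.3987  v^+=2.4372  a^+=0.5336
step 6: x_pred=6.3337  r=-10.8637  x^+=-1.3361  v^+=1.1047  a^+=-0.0096
step 7: x_pred=0.2011  r=-4.2111  x^+=-2.7719  v^+=0.2851  a^+=-0.2201

a_post = -0.2201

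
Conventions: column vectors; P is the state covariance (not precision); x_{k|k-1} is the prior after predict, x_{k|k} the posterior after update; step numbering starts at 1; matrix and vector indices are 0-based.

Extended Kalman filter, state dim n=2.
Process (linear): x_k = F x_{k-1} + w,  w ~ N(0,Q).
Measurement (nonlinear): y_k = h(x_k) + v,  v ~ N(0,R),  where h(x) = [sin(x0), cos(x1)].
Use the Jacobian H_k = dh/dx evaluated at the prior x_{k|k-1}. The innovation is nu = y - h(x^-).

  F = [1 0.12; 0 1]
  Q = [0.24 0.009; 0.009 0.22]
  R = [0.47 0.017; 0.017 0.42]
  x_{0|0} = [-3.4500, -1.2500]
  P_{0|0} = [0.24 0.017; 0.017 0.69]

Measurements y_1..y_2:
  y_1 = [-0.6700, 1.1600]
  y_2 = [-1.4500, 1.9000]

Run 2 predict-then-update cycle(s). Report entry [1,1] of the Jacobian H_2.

step 1: x^-=[-3.6000, -1.2500]  P^-=[0.4940 0.1088; 0.1088 0.9100]  H_jac=[-0.8968 0.0000; 0.0000 0.9490]  S=[0.8673 -0.0756; -0.0756 1.2395]  K=[-0.5062 0.0524; -0.0521 0.6935]  nu=[-1.1125, 0.8447]  x^+=[-2.9925, -0.6063]  P^+=[0.2643 0.0141; 0.0141 0.3060]
step 2: x^-=[-3.0653, -0.6063]  P^-=[0.5121 0.0599; 0.0599 0.5260]  H_jac=[-0.9971 0.0000; 0.0000 0.5698]  S=[0.9792 -0.0170; -0.0170 0.5908]  K=[-0.5208 0.0427; -0.0522 0.5058]  nu=[-1.3737, 1.0782]  x^+=[-2.3038, 0.0108]  P^+=[0.2447 0.0160; 0.0160 0.3713]

H_jac[1,1] = 0.5698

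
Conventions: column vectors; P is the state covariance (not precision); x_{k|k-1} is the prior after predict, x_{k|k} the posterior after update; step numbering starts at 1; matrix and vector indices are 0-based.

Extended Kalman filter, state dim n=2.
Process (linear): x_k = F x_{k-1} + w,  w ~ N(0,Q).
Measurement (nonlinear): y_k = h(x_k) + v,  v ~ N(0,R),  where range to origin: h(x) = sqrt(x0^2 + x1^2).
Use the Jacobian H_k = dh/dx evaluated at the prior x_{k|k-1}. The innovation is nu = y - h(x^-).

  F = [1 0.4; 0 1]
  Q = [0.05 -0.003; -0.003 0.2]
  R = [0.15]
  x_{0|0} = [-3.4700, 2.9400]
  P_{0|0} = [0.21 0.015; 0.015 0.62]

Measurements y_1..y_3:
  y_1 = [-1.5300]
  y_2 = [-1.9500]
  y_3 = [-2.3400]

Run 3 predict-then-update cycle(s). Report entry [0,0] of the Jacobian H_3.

H_jac[0,0] = 0.7314

step 1: x^-=[-2.2940, 2.9400]  P^-=[0.3712 0.2600; 0.2600 0.8200]  H_jac=[-0.6152 0.7884]  S=[0.5480]  K=[-0.0426; 0.8879]  nu=[-5.2591]  x^+=[-2.0697, -1.7296]  P^+=[0.3702 0.2807; 0.2807 0.3880]
step 2: x^-=[-2.7616, -1.7296]  P^-=[0.7069 0.4329; 0.4329 0.5880]  H_jac=[-0.8475 -0.5308]  S=[1.2129]  K=[-0.6834; -0.5598]  nu=[-5.2085]  x^+=[0.7979, 1.1863]  P^+=[0.1404 -0.0311; -0.0311 0.2079]
step 3: x^-=[1.2724, 1.1863]  P^-=[0.1988 0.0490; 0.0490 0.4079]  H_jac=[0.7314 0.6819]  S=[0.4949]  K=[0.3614; 0.6344]  nu=[-4.0796]  x^+=[-0.2019, -1.4019]  P^+=[0.1342 -0.0644; -0.0644 0.2086]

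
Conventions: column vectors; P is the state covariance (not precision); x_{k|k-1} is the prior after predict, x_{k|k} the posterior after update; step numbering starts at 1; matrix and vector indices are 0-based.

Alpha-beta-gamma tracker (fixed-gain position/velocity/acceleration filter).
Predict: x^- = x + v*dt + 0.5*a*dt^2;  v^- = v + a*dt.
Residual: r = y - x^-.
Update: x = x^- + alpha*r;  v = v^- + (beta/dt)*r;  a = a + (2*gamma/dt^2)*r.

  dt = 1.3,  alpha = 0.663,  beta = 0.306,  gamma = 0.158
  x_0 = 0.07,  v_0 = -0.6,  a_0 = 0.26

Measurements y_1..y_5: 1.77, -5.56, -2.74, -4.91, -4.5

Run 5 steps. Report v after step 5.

step 1: x_pred=-0.4903  r=2.2603  x^+=1.0083  v^+=0.2700  a^+=0.6826
step 2: x_pred=1.9362  r=-7.4962  x^+=-3.0338  v^+=-0.6070  a^+=-0.7190
step 3: x_pred=-4.4305  r=1.6905  x^+=-3.3097  v^+=-1.1438  a^+=-0.4029
step 4: x_pred=-5.1371  r=0.2271  x^+=-4.9865  v^+=-1.6142  a^+=-0.3605
step 5: x_pred=-7.3895  r=2.8895  x^+=-5.4738  v^+=-1.4026  a^+=0.1798

v_post = -1.4026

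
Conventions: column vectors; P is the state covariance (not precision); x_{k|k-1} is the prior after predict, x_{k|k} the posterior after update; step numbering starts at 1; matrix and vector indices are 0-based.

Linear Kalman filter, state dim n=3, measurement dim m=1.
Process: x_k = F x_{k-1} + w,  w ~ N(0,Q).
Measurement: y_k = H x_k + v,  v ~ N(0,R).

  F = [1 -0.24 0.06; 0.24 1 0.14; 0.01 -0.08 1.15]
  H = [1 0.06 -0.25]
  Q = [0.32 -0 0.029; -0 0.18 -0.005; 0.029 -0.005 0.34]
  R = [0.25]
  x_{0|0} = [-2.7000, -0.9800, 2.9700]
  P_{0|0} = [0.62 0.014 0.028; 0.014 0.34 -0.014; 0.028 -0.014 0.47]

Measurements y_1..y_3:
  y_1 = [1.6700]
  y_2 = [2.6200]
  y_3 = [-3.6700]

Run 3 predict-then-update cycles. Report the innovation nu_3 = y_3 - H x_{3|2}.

step 1: x^-=[-2.2866, -1.2122, 3.4669]  P^-=[0.9583 0.0883 0.1092; 0.0883 0.5696 0.0367; 0.1092 0.0367 0.9670]  S=[1.2257]  K=[0.7639; 0.0924; -0.1064]  nu=[4.8961]  x^+=[1.4535, -0.7596, 2.9460]  P^+=[0.2431 0.0017 0.2088; 0.0017 0.5591 0.0487; 0.2088 0.0487 0.9531]
step 2: x^-=[1.8125, 0.0017, 3.4632]  P^-=[0.6215 -0.0327 0.3343; -0.0327 0.8003 0.2177; 0.3343 0.2177 1.6000]  S=[0.7968]  K=[0.6727; -0.0491; -0.0660]  nu=[1.6732]  x^+=[2.9380, -0.0804, 3.3527]  P^+=[0.2610 -0.0064 0.3697; -0.0064 0.7984 0.2151; 0.3697 0.2151 1.5965]
step 3: x^-=[3.1585, 1.0941, 3.8915]  P^-=[0.6740 -0.0588 0.5226; -0.0588 1.1067 0.5364; 0.5226 0.5364 2.4254]  S=[0.7951]  K=[0.6789; -0.1591; -0.0649]  nu=[-5.9213]  x^+=[-0.8614, 2.0364, 4.2755]  P^+=[0.3075 0.0271 0.5576; 0.0271 1.0866 0.5281; 0.5576 0.5281 2.4221]

innov = [-5.9213]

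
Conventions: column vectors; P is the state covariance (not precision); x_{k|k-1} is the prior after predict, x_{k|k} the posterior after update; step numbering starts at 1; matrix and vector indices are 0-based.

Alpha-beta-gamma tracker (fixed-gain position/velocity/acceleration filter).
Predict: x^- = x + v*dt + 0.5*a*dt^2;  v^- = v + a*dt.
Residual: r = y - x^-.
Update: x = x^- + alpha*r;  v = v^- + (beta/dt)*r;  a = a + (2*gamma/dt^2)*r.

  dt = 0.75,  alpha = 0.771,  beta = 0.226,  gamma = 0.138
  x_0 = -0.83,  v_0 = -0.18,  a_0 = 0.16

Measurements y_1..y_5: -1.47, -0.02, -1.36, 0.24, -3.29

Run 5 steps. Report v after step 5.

step 1: x_pred=-0.9200  r=-0.5500  x^+=-1.3440  v^+=-0.2257  a^+=-0.1099
step 2: x_pred=-1.5442  r=1.5242  x^+=-0.3691  v^+=0.1512  a^+=0.6380
step 3: x_pred=-0.0762  r=-1.2838  x^+=-1.0660  v^+=0.2429  a^+=0.0081
step 4: x_pred=-0.8816  r=1.1216  x^+=-0.0168  v^+=0.5869  a^+=0.5585
step 5: x_pred=0.5804  r=-3.8704  x^+=-2.4037  v^+=-0.1605  a^+=-1.3406

v_post = -0.1605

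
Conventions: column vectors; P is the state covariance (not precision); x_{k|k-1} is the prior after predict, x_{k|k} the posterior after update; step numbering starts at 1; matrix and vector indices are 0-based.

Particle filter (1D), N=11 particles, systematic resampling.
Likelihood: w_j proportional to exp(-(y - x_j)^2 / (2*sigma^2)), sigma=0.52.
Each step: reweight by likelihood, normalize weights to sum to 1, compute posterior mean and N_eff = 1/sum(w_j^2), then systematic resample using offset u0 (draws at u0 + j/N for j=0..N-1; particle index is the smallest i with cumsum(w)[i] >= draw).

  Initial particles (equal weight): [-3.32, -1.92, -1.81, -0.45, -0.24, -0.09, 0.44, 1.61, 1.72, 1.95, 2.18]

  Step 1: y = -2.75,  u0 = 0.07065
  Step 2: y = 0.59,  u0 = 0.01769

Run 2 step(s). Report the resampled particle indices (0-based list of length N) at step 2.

step 1: w=[0.5359, 0.2734, 0.1907, 0.0001, 0.0000, 0.0000, 0.0000, 0.0000, 0.0000, 0.0000, 0.0000]  mean=-2.6491  Neff=2.5110  idx=[0, 0, 0, 0, 0, 0, 1, 1, 1, 2, 2]
step 2: w=[0.0000, 0.0000, 0.0000, 0.0000, 0.0000, 0.0000, 0.1186, 0.1186, 0.1186, 0.3221, 0.3221]  mean=-1.8491  Neff=4.0055  idx=[6, 6, 7, 8, 9, 9, 9, 9, 10, 10, 10]

resampled_idx = [6, 6, 7, 8, 9, 9, 9, 9, 10, 10, 10]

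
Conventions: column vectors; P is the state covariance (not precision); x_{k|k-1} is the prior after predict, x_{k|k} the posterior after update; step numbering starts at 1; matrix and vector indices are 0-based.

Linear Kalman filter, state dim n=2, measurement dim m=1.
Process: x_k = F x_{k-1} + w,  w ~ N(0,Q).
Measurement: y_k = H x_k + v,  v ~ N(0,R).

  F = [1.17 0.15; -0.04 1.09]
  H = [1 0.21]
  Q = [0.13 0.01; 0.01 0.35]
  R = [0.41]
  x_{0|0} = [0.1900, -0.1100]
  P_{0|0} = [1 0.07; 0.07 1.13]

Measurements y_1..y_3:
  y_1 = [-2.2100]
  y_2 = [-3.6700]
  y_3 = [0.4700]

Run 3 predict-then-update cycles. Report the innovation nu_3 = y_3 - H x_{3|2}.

innov = [4.2444]

step 1: x^-=[0.2058, -0.1275]  P^-=[1.5489 0.2368; 0.2368 1.6880]  S=[2.1328]  K=[0.7495; 0.2772]  nu=[-2.3890]  x^+=[-1.5849, -0.7898]  P^+=[0.3507 -0.2064; -0.2064 1.5241]
step 2: x^-=[-1.9728, -0.7975]  P^-=[0.5719 -0.0192; -0.0192 2.1794]  S=[1.0699]  K=[0.5307; 0.4098]  nu=[-1.5297]  x^+=[-2.7847, -1.4244]  P^+=[0.2705 -0.2519; -0.2519 1.9997]
step 3: x^-=[-3.4717, -1.4413]  P^-=[0.4569 0.0045; 0.0045 2.7482]  S=[0.9900]  K=[0.4625; 0.5876]  nu=[4.2444]  x^+=[-1.5089, 1.0526]  P^+=[0.2451 -0.2645; -0.2645 2.4064]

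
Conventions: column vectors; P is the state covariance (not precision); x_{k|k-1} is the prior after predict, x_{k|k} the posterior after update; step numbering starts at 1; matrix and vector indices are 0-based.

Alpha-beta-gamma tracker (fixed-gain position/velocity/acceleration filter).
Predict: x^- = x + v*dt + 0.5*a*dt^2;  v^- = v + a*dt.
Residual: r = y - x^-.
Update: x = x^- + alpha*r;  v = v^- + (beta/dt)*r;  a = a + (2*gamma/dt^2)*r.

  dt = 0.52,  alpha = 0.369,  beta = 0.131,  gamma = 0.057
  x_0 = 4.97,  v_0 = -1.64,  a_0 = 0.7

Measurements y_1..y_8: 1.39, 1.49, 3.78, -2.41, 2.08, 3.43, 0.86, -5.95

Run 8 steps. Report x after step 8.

x_post = -1.0059

step 1: x_pred=4.2118  r=-2.8218  x^+=3.1706  v^+=-1.9869  a^+=-0.4897
step 2: x_pred=2.0712  r=-0.5812  x^+=1.8567  v^+=-2.3879  a^+=-0.7347
step 3: x_pred=0.5157  r=3.2643  x^+=1.7202  v^+=-1.9476  a^+=0.6415
step 4: x_pred=0.7942  r=-3.2042  x^+=-0.3882  v^+=-2.4212  a^+=-0.7094
step 5: x_pred=-1.7431  r=3.8231  x^+=-0.3324  v^+=-1.8270  a^+=0.9025
step 6: x_pred=-1.1604  r=4.5904  x^+=0.5335  v^+=-0.2013  a^+=2.8378
step 7: x_pred=0.8125  r=0.0475  x^+=0.8300  v^+=1.2863  a^+=2.8578
step 8: x_pred=1.8853  r=-7.8353  x^+=-1.0059  v^+=0.7985  a^+=-0.4455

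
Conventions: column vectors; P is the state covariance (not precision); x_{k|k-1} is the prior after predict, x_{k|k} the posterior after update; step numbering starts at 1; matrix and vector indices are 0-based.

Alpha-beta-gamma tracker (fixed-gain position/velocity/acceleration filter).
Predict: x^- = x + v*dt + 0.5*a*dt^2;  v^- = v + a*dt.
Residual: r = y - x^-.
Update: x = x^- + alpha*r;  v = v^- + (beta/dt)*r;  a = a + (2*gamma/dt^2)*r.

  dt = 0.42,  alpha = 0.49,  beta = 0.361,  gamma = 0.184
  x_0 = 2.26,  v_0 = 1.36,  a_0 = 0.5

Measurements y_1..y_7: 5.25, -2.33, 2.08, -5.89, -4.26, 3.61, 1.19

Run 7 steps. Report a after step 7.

step 1: x_pred=2.8753  r=2.3747  x^+=4.0389  v^+=3.6111  a^+=5.4540
step 2: x_pred=6.0366  r=-8.3666  x^+=1.9370  v^+=-1.2895  a^+=-12.0001
step 3: x_pred=0.3370  r=1.7430  x^+=1.1911  v^+=-4.8314  a^+=-8.3639
step 4: x_pred=-1.5758  r=-4.3142  x^+=-3.6898  v^+=-12.0524  a^+=-17.3640
step 5: x_pred=-10.2833  r=6.0233  x^+=-7.3319  v^+=-14.1681  a^+=-4.7984
step 6: x_pred=-13.7057  r=17.3157  x^+=-5.2210  v^+=-1.3002  a^+=31.3250
step 7: x_pred=-3.0042  r=4.1942  x^+=-0.9491  v^+=15.4613  a^+=40.0748

a_post = 40.0748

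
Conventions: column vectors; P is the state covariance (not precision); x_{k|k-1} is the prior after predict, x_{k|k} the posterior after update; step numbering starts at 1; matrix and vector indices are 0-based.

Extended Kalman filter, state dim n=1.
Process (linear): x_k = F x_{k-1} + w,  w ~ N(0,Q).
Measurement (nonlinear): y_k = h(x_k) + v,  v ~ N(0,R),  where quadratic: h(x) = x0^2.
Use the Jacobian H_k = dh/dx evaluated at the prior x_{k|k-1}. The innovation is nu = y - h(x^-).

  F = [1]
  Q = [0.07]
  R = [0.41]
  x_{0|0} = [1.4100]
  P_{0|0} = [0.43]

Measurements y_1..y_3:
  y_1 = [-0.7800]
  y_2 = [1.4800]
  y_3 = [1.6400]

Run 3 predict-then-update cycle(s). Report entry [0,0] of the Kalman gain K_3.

K[0,0] = 0.3116

step 1: x^-=[1.4100]  P^-=[0.5000]  H_jac=[2.8200]  S=[4.3862]  K=[0.3215]  nu=[-2.7681]  x^+=[0.5202]  P^+=[0.0467]
step 2: x^-=[0.5202]  P^-=[0.1167]  H_jac=[1.0403]  S=[0.5363]  K=[0.2264]  nu=[1.2094]  x^+=[0.7940]  P^+=[0.0892]
step 3: x^-=[0.7940]  P^-=[0.1592]  H_jac=[1.5880]  S=[0.8116]  K=[0.3116]  nu=[1.0095]  x^+=[1.1086]  P^+=[0.0804]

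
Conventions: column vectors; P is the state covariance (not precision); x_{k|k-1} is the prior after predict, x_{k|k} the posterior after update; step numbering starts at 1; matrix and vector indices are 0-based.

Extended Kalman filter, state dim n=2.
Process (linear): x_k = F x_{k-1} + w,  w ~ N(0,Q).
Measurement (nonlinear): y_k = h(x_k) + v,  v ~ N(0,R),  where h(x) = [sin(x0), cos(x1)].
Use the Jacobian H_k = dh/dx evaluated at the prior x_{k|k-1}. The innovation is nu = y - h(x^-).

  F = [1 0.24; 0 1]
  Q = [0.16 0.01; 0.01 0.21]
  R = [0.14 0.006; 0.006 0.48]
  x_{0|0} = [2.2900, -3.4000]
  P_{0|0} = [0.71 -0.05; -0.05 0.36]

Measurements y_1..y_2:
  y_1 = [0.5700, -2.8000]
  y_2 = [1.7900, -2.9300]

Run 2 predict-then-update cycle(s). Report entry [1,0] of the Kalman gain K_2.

step 1: x^-=[1.4740, -3.4000]  P^-=[0.8667 0.0464; 0.0464 0.5700]  H_jac=[0.0966 0.0000; 0.0000 -0.2555]  S=[0.1481 0.0049; 0.0049 0.5172]  K=[0.5665 -0.0282; 0.0395 -0.2820]  nu=[-0.4253, -1.8332]  x^+=[1.2848, -2.8999]  P^+=[0.8189 0.0397; 0.0397 0.5287]
step 2: x^-=[0.5888, -2.8999]  P^-=[1.0285 0.1766; 0.1766 0.7387]  H_jac=[0.8316 0.0000; 0.0000 0.2394]  S=[0.8512 0.0412; 0.0412 0.5223]  K=[1.0047 0.0018; 0.1568 0.3262]  nu=[1.2346, -1.9591]  x^+=[1.8257, -3.3453]  P^+=[0.1692 0.0288; 0.0288 0.6580]

K[1,0] = 0.1568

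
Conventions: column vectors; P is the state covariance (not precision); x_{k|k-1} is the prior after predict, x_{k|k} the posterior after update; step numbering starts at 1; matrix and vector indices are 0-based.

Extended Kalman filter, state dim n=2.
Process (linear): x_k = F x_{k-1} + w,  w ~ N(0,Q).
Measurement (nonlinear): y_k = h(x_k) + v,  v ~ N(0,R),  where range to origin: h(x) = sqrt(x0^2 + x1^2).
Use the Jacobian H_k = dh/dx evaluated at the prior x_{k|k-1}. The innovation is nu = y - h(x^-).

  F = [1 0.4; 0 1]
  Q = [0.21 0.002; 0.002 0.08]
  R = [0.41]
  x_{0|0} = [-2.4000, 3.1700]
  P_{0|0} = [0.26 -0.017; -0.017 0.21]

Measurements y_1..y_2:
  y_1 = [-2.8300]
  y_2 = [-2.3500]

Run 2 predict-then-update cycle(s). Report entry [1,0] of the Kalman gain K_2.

K[1,0] = 0.4011

step 1: x^-=[-1.1320, 3.1700]  P^-=[0.4900 0.0690; 0.0690 0.2900]  H_jac=[-0.3363 0.9418]  S=[0.6789]  K=[-0.1470; 0.3681]  nu=[-6.1961]  x^+=[-0.2211, 0.8893]  P^+=[0.4753 0.1057; 0.1057 0.1980]
step 2: x^-=[0.1346, 0.8893]  P^-=[0.8016 0.1869; 0.1869 0.2780]  H_jac=[0.1496 0.9887]  S=[0.7550]  K=[0.4037; 0.4011]  nu=[-3.2494]  x^+=[-1.1771, -0.4141]  P^+=[0.6786 0.0647; 0.0647 0.1565]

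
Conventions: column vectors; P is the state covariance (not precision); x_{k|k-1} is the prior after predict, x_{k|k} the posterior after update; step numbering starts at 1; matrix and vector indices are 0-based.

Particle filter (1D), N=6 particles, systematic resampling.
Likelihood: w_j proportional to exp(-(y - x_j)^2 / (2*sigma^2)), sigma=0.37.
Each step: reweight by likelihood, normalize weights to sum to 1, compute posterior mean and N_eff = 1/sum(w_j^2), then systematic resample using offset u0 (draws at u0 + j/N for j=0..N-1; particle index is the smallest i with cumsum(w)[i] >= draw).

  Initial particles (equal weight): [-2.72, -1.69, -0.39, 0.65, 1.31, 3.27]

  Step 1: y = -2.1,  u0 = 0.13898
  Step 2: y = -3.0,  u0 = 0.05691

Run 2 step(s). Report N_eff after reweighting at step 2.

N_eff = 2.0202

step 1: w=[0.3122, 0.6878, 0.0000, 0.0000, 0.0000, 0.0000]  mean=-2.0115  Neff=1.7528  idx=[0, 0, 1, 1, 1, 1]
step 2: w=[0.4975, 0.4975, 0.0013, 0.0013, 0.0013, 0.0013]  mean=-2.7148  Neff=2.0202  idx=[0, 0, 0, 1, 1, 1]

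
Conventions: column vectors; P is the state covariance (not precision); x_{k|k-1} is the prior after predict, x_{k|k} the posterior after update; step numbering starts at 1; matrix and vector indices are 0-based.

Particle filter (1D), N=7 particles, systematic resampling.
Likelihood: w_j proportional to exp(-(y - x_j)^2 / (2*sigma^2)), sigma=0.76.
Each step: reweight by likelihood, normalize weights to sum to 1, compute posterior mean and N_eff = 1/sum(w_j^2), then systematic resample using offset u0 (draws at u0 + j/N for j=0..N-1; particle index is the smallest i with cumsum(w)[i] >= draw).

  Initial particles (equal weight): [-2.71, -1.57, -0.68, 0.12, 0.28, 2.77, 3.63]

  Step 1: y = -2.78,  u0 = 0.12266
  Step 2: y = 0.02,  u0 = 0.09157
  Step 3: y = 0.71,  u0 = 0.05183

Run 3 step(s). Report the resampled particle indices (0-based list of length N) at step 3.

resampled_idx = [0, 1, 2, 3, 4, 5, 6]

step 1: w=[0.7658, 0.2165, 0.0169, 0.0005, 0.0002, 0.0000, 0.0000]  mean=-2.4266  Neff=1.5782  idx=[0, 0, 0, 0, 0, 1, 1]
step 2: w=[0.0068, 0.0068, 0.0068, 0.0068, 0.0068, 0.4830, 0.4830]  mean=-1.6088  Neff=2.1422  idx=[5, 5, 5, 6, 6, 6, 6]
step 3: w=[0.1429, 0.1429, 0.1429, 0.1429, 0.1429, 0.1429, 0.1429]  mean=-1.5700  Neff=7.0000  idx=[0, 1, 2, 3, 4, 5, 6]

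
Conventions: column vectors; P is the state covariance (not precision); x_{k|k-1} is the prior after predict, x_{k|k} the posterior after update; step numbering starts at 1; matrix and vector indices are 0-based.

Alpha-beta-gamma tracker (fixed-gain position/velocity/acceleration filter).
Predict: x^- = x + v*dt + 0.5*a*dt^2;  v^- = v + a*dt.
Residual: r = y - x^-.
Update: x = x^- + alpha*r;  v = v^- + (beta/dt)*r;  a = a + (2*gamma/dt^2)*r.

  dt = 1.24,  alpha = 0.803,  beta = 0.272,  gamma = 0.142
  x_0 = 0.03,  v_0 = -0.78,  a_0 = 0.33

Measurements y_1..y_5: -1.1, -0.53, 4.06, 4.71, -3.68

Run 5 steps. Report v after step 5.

step 1: x_pred=-0.6835  r=-0.4165  x^+=-1.0179  v^+=-0.4622  a^+=0.2531
step 2: x_pred=-1.3965  r=0.8665  x^+=-0.7007  v^+=0.0417  a^+=0.4131
step 3: x_pred=-0.3314  r=4.3914  x^+=3.1949  v^+=1.5172  a^+=1.2242
step 4: x_pred=6.0174  r=-1.3074  x^+=4.9676  v^+=2.7485  a^+=0.9827
step 5: x_pred=9.1312  r=-12.8112  x^+=-1.1562  v^+=1.1568  a^+=-1.3835

v_post = 1.1568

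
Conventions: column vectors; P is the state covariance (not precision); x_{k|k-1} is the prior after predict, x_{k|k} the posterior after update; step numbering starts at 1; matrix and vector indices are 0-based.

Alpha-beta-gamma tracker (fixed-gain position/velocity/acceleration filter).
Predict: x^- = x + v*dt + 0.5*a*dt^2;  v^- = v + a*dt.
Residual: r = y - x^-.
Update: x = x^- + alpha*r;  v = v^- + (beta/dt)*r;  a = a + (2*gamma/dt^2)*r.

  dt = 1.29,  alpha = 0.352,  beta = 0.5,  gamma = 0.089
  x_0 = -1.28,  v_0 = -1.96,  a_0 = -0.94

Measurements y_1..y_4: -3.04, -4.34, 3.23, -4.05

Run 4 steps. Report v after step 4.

step 1: x_pred=-4.5905  r=1.5505  x^+=-4.0447  v^+=-2.5716  a^+=-0.7741
step 2: x_pred=-8.0063  r=3.6663  x^+=-6.7157  v^+=-2.1492  a^+=-0.3820
step 3: x_pred=-9.8061  r=13.0361  x^+=-5.2174  v^+=2.4107  a^+=1.0124
step 4: x_pred=-1.2651  r=-2.7849  x^+=-2.2454  v^+=2.6374  a^+=0.7145

v_post = 2.6374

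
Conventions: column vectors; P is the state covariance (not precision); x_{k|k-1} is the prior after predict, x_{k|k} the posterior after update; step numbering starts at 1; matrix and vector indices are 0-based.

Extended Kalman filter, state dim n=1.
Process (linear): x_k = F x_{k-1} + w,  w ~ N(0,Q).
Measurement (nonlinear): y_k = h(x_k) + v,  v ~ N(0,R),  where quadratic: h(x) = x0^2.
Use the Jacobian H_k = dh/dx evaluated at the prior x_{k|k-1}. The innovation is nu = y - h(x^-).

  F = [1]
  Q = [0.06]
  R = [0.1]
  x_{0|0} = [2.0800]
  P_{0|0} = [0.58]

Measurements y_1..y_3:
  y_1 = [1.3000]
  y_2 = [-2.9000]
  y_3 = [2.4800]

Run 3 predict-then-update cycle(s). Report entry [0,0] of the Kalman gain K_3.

K[0,0] = -0.1242

step 1: x^-=[2.0800]  P^-=[0.6400]  H_jac=[4.1600]  S=[11.1756]  K=[0.2382]  nu=[-3.0264]  x^+=[1.3590]  P^+=[0.0057]
step 2: x^-=[1.3590]  P^-=[0.0657]  H_jac=[2.7180]  S=[0.5856]  K=[0.3051]  nu=[-4.7469]  x^+=[-0.0892]  P^+=[0.0112]
step 3: x^-=[-0.0892]  P^-=[0.0712]  H_jac=[-0.1784]  S=[0.1023]  K=[-0.1242]  nu=[2.4720]  x^+=[-0.3963]  P^+=[0.0696]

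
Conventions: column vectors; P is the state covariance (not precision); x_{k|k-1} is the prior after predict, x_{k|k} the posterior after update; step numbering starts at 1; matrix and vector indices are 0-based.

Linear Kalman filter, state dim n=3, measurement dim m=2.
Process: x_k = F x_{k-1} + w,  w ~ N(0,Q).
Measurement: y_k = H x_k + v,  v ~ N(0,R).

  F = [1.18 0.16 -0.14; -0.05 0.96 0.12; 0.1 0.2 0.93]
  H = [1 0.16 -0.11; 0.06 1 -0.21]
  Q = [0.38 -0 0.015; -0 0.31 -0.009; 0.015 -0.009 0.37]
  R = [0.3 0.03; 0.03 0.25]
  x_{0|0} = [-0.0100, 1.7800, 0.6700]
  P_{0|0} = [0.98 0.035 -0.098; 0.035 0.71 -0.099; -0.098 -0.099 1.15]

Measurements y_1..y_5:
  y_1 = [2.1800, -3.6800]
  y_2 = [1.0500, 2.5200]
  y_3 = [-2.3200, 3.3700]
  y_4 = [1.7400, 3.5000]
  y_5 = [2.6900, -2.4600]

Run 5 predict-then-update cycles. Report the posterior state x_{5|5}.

step 1: x^-=[0.1792, 1.7897, 0.9781]  P^-=[1.8353 0.0681 -0.1057; 0.0681 0.9584 0.1664; -0.1057 0.1664 1.3492]  S=[2.2154 0.3924; 0.3924 1.2154]  K=[0.8585 -0.1123; -0.0461 0.7780; -0.0899 -0.0724]  nu=[1.8220, -5.2751]  x^+=[2.3356, -2.3983, 1.1964]  P^+=[0.2629 -0.0022 0.0758; -0.0022 0.2461 0.2518; 0.0758 0.2518 1.3198]
step 2: x^-=[2.2047, -2.2755, 0.8666]  P^-=[0.7410 -0.0201 -0.0060; -0.0201 0.6138 0.4123; -0.0060 0.4123 1.6317]  S=[1.0569 0.1322; 0.1322 0.7630]  K=[0.7099 -0.0894; -0.0564 0.6992; -0.1272 0.1128]  nu=[-0.6953, 4.8452]  x^+=[1.2781, 1.1514, 1.5018]  P^+=[0.2191 0.0037 0.0850; 0.0037 0.2479 0.3571; 0.0850 0.3571 1.6086]
step 3: x^-=[1.4821, 1.2216, 1.7547]  P^-=[0.6802 -0.0263 -0.0245; -0.0263 0.6431 0.5418; -0.0245 0.5418 1.9222]  S=[0.9978 0.1191; 0.1191 0.7502]  K=[0.6901 -0.0833; -0.0682 0.7143; -0.1746 0.2099]  nu=[-3.8045, 2.4279]  x^+=[-1.3457, 3.2152, 2.9286]  P^+=[0.2135 0.0059 0.0899; 0.0059 0.2673 0.4340; 0.0899 0.4340 1.8675]
step 4: x^-=[-1.4835, 3.5053, 3.2321]  P^-=[0.6738 -0.0329 -0.0431; -0.0329 0.6821 0.6450; -0.0431 0.6450 2.1764]  S=[0.9938 0.1134; 0.1134 0.7568]  K=[0.6867 -0.0809; -0.0781 0.7315; -0.2120 0.2767]  nu=[3.0182, 0.7625]  x^+=[0.5273, 3.8273, 2.8033]  P^+=[0.2128 0.0076 0.0950; 0.0076 0.2841 0.4954; 0.0950 0.4954 2.0871]
step 5: x^-=[0.8421, 3.9843, 3.4252]  P^-=[0.6738 -0.0384 -0.0578; -0.0384 0.7147 0.7290; -0.0578 0.7290 2.3909]  S=[0.9958 0.1091; 0.1091 0.7632]  K=[0.6855 -0.0794; -0.0859 0.7451; -0.2409 0.3271]  nu=[1.5872, -5.7755]  x^+=[2.3889, -0.4552, 1.1536]  P^+=[0.2128 0.0089 0.0999; 0.0089 0.2976 0.5450; 0.0999 0.5450 2.2687]

x_post = [2.3889, -0.4552, 1.1536]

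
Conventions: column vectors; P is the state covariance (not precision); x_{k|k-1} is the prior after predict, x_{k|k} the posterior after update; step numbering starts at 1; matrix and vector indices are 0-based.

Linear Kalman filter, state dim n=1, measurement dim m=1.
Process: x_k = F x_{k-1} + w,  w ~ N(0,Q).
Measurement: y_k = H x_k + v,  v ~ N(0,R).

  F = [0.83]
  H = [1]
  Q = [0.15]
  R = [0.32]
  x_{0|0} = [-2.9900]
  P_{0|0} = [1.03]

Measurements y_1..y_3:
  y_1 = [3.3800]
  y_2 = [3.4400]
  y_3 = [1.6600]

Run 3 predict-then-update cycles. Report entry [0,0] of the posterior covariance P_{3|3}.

step 1: x^-=[-2.4817]  P^-=[0.8596]  S=[1.1796]  K=[0.7287]  nu=[5.8617]  x^+=[1.7898]  P^+=[0.2332]
step 2: x^-=[1.4855]  P^-=[0.3106]  S=[0.6306]  K=[0.4926]  nu=[1.9545]  x^+=[2.4483]  P^+=[0.1576]
step 3: x^-=[2.0321]  P^-=[0.2586]  S=[0.5786]  K=[0.4469]  nu=[-0.3721]  x^+=[1.8658]  P^+=[0.1430]

P_post[0,0] = 0.1430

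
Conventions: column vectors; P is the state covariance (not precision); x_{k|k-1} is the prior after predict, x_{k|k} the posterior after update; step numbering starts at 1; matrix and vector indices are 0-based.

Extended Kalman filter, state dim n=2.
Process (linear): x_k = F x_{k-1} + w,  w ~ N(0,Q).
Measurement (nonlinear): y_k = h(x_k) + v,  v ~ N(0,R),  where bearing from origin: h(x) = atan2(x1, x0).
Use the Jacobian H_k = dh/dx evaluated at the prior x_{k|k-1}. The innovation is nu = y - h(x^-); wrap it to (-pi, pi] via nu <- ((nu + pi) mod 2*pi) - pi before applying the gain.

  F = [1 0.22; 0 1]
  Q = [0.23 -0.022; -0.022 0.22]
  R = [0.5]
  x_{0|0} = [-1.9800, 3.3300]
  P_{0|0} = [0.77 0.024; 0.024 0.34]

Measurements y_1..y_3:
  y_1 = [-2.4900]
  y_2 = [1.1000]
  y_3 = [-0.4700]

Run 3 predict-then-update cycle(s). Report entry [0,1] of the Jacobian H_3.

step 1: x^-=[-1.2474, 3.3300]  P^-=[1.0270 0.0768; 0.0768 0.5600]  H_jac=[-0.2633 -0.0986]  S=[0.5807]  K=[-0.4788; -0.1300]  nu=[1.8640]  x^+=[-2.1399, 3.0877]  P^+=[0.8939 0.0407; 0.0407 0.5502]
step 2: x^-=[-1.4606, 3.0877]  P^-=[1.1684 0.1397; 0.1397 0.7702]  H_jac=[-0.2646 -0.1252]  S=[0.6032]  K=[-0.5416; -0.2212]  nu=[-0.9126]  x^+=[-0.9663, 3.2896]  P^+=[0.9914 0.0675; 0.0675 0.7407]
step 3: x^-=[-0.2426, 3.2896]  P^-=[1.2870 0.2084; 0.2084 0.9607]  H_jac=[-0.3023 -0.0223]  S=[0.6209]  K=[-0.6341; -0.1360]  nu=[-2.1144]  x^+=[1.0983, 3.5771]  P^+=[1.0373 0.1549; 0.1549 0.9492]

H_jac[0,1] = -0.0223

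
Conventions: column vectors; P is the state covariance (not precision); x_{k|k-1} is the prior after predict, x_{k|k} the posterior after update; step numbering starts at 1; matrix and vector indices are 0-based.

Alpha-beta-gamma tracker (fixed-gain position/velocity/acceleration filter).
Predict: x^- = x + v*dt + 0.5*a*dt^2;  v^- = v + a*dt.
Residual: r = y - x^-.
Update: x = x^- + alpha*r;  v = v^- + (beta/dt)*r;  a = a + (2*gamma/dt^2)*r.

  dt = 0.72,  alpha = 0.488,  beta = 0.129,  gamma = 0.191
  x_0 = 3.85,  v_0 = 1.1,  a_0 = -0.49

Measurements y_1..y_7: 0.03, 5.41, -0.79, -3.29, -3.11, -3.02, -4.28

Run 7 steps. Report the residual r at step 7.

step 1: x_pred=4.5150  r=-4.4850  x^+=2.3263  v^+=-0.0564  a^+=-3.7949
step 2: x_pred=1.3021  r=4.1079  x^+=3.3068  v^+=-2.0527  a^+=-0.7679
step 3: x_pred=1.6298  r=-2.4198  x^+=0.4489  v^+=-3.0391  a^+=-2.5510
step 4: x_pred=-2.4004  r=-0.8896  x^+=-2.8345  v^+=-5.0352  a^+=-3.2065
step 5: x_pred=-7.2910  r=4.1810  x^+=-5.2507  v^+=-6.5947  a^+=-0.1256
step 6: x_pred=-10.0314  r=7.0114  x^+=-6.6098  v^+=-5.4289  a^+=5.0410
step 7: x_pred=-9.2120  r=4.9320  x^+=-6.8052  v^+=-0.9157  a^+=8.6754

resid = 4.9320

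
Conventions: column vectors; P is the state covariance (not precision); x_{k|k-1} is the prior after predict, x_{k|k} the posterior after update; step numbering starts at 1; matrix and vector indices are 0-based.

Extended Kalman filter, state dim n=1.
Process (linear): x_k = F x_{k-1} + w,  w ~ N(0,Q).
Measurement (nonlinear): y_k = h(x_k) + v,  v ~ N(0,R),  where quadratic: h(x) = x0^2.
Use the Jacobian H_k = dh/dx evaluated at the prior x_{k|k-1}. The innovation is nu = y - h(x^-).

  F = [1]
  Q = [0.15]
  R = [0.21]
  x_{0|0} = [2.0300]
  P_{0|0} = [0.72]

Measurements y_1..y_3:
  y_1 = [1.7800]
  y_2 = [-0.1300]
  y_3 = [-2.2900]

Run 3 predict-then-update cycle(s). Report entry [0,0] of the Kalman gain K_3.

K[0,0] = 0.4248

step 1: x^-=[2.0300]  P^-=[0.8700]  H_jac=[4.0600]  S=[14.5507]  K=[0.2428]  nu=[-2.3409]  x^+=[1.4617]  P^+=[0.0126]
step 2: x^-=[1.4617]  P^-=[0.1626]  H_jac=[2.9235]  S=[1.5993]  K=[0.2971]  nu=[-2.2667]  x^+=[0.7882]  P^+=[0.0213]
step 3: x^-=[0.7882]  P^-=[0.1713]  H_jac=[1.5764]  S=[0.6358]  K=[0.4248]  nu=[-2.9113]  x^+=[-0.4486]  P^+=[0.0566]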